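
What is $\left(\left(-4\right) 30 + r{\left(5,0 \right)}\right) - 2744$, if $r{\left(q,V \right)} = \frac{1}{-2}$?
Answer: $- \frac{5729}{2} \approx -2864.5$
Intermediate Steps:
$r{\left(q,V \right)} = - \frac{1}{2}$
$\left(\left(-4\right) 30 + r{\left(5,0 \right)}\right) - 2744 = \left(\left(-4\right) 30 - \frac{1}{2}\right) - 2744 = \left(-120 - \frac{1}{2}\right) - 2744 = - \frac{241}{2} - 2744 = - \frac{5729}{2}$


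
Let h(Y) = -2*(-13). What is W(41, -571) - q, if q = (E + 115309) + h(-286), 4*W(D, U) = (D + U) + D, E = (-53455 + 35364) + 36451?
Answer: -535269/4 ≈ -1.3382e+5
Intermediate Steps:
h(Y) = 26
E = 18360 (E = -18091 + 36451 = 18360)
W(D, U) = D/2 + U/4 (W(D, U) = ((D + U) + D)/4 = (U + 2*D)/4 = D/2 + U/4)
q = 133695 (q = (18360 + 115309) + 26 = 133669 + 26 = 133695)
W(41, -571) - q = ((½)*41 + (¼)*(-571)) - 1*133695 = (41/2 - 571/4) - 133695 = -489/4 - 133695 = -535269/4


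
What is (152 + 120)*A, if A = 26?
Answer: 7072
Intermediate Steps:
(152 + 120)*A = (152 + 120)*26 = 272*26 = 7072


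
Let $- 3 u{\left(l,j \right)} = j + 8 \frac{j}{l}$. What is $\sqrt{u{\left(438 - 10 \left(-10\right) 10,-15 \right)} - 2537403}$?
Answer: $\frac{i \sqrt{1311735793098}}{719} \approx 1592.9 i$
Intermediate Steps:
$u{\left(l,j \right)} = - \frac{j}{3} - \frac{8 j}{3 l}$ ($u{\left(l,j \right)} = - \frac{j + 8 \frac{j}{l}}{3} = - \frac{j + \frac{8 j}{l}}{3} = - \frac{j}{3} - \frac{8 j}{3 l}$)
$\sqrt{u{\left(438 - 10 \left(-10\right) 10,-15 \right)} - 2537403} = \sqrt{\left(- \frac{1}{3}\right) \left(-15\right) \frac{1}{438 - 10 \left(-10\right) 10} \left(8 - \left(-438 + 10 \left(-10\right) 10\right)\right) - 2537403} = \sqrt{\left(- \frac{1}{3}\right) \left(-15\right) \frac{1}{438 - \left(-100\right) 10} \left(8 - \left(-438 - 1000\right)\right) - 2537403} = \sqrt{\left(- \frac{1}{3}\right) \left(-15\right) \frac{1}{438 - -1000} \left(8 + \left(438 - -1000\right)\right) - 2537403} = \sqrt{\left(- \frac{1}{3}\right) \left(-15\right) \frac{1}{438 + 1000} \left(8 + \left(438 + 1000\right)\right) - 2537403} = \sqrt{\left(- \frac{1}{3}\right) \left(-15\right) \frac{1}{1438} \left(8 + 1438\right) - 2537403} = \sqrt{\left(- \frac{1}{3}\right) \left(-15\right) \frac{1}{1438} \cdot 1446 - 2537403} = \sqrt{\frac{3615}{719} - 2537403} = \sqrt{- \frac{1824389142}{719}} = \frac{i \sqrt{1311735793098}}{719}$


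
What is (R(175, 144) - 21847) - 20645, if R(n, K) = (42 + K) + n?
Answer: -42131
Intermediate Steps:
R(n, K) = 42 + K + n
(R(175, 144) - 21847) - 20645 = ((42 + 144 + 175) - 21847) - 20645 = (361 - 21847) - 20645 = -21486 - 20645 = -42131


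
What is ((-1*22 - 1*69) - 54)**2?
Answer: 21025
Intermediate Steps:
((-1*22 - 1*69) - 54)**2 = ((-22 - 69) - 54)**2 = (-91 - 54)**2 = (-145)**2 = 21025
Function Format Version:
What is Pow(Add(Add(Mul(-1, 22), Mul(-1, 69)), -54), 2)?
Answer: 21025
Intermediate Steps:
Pow(Add(Add(Mul(-1, 22), Mul(-1, 69)), -54), 2) = Pow(Add(Add(-22, -69), -54), 2) = Pow(Add(-91, -54), 2) = Pow(-145, 2) = 21025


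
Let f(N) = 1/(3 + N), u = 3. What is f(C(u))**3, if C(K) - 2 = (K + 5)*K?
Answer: 1/24389 ≈ 4.1002e-5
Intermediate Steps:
C(K) = 2 + K*(5 + K) (C(K) = 2 + (K + 5)*K = 2 + (5 + K)*K = 2 + K*(5 + K))
f(C(u))**3 = (1/(3 + (2 + 3**2 + 5*3)))**3 = (1/(3 + (2 + 9 + 15)))**3 = (1/(3 + 26))**3 = (1/29)**3 = 1/24389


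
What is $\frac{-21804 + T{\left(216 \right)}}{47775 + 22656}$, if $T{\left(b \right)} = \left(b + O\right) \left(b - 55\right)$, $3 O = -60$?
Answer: $\frac{9752}{70431} \approx 0.13846$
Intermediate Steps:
$O = -20$ ($O = \frac{1}{3} \left(-60\right) = -20$)
$T{\left(b \right)} = \left(-55 + b\right) \left(-20 + b\right)$ ($T{\left(b \right)} = \left(b - 20\right) \left(b - 55\right) = \left(-20 + b\right) \left(-55 + b\right) = \left(-55 + b\right) \left(-20 + b\right)$)
$\frac{-21804 + T{\left(216 \right)}}{47775 + 22656} = \frac{-21804 + \left(1100 + 216^{2} - 16200\right)}{47775 + 22656} = \frac{-21804 + \left(1100 + 46656 - 16200\right)}{70431} = \left(-21804 + 31556\right) \frac{1}{70431} = 9752 \cdot \frac{1}{70431} = \frac{9752}{70431}$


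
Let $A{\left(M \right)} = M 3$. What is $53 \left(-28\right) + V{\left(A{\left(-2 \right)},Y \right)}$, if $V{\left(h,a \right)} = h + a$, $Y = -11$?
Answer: $-1501$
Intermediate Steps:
$A{\left(M \right)} = 3 M$
$V{\left(h,a \right)} = a + h$
$53 \left(-28\right) + V{\left(A{\left(-2 \right)},Y \right)} = 53 \left(-28\right) + \left(-11 + 3 \left(-2\right)\right) = -1484 - 17 = -1501$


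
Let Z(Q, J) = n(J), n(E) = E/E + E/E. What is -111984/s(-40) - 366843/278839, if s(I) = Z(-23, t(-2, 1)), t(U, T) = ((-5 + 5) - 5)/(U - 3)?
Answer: -15613120131/278839 ≈ -55993.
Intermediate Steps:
n(E) = 2 (n(E) = 1 + 1 = 2)
t(U, T) = -5/(-3 + U) (t(U, T) = (0 - 5)/(-3 + U) = -5/(-3 + U))
Z(Q, J) = 2
s(I) = 2
-111984/s(-40) - 366843/278839 = -111984/2 - 366843/278839 = -111984*1/2 - 366843*1/278839 = -55992 - 366843/278839 = -15613120131/278839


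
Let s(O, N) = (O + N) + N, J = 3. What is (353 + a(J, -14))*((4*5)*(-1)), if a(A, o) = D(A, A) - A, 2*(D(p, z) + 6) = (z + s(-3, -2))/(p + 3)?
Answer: -20620/3 ≈ -6873.3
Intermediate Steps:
s(O, N) = O + 2*N (s(O, N) = (N + O) + N = O + 2*N)
D(p, z) = -6 + (-7 + z)/(2*(3 + p)) (D(p, z) = -6 + ((z + (-3 + 2*(-2)))/(p + 3))/2 = -6 + ((z + (-3 - 4))/(3 + p))/2 = -6 + ((z - 7)/(3 + p))/2 = -6 + ((-7 + z)/(3 + p))/2 = -6 + (-7 + z)/(2*(3 + p)))
a(A, o) = -A + (-43 - 11*A)/(2*(3 + A)) (a(A, o) = (-43 + A - 12*A)/(2*(3 + A)) - A = (-43 - 11*A)/(2*(3 + A)) - A = -A + (-43 - 11*A)/(2*(3 + A)))
(353 + a(J, -14))*((4*5)*(-1)) = (353 + (-43 - 17*3 - 2*3²)/(2*(3 + 3)))*((4*5)*(-1)) = (353 + (½)*(-43 - 51 - 2*9)/6)*(20*(-1)) = (353 + (½)*(⅙)*(-43 - 51 - 18))*(-20) = (353 + (½)*(⅙)*(-112))*(-20) = (353 - 28/3)*(-20) = (1031/3)*(-20) = -20620/3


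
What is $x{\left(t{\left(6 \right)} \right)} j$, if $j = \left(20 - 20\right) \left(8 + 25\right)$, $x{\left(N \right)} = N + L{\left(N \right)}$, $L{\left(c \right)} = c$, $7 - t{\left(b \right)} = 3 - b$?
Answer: $0$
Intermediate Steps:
$t{\left(b \right)} = 4 + b$ ($t{\left(b \right)} = 7 - \left(3 - b\right) = 7 + \left(-3 + b\right) = 4 + b$)
$x{\left(N \right)} = 2 N$ ($x{\left(N \right)} = N + N = 2 N$)
$j = 0$ ($j = 0 \cdot 33 = 0$)
$x{\left(t{\left(6 \right)} \right)} j = 2 \left(4 + 6\right) 0 = 2 \cdot 10 \cdot 0 = 20 \cdot 0 = 0$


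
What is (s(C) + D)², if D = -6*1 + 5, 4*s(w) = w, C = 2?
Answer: ¼ ≈ 0.25000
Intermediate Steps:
s(w) = w/4
D = -1 (D = -6 + 5 = -1)
(s(C) + D)² = ((¼)*2 - 1)² = (½ - 1)² = (-½)² = ¼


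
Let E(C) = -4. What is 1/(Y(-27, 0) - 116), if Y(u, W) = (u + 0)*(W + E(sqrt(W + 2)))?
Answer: -1/8 ≈ -0.12500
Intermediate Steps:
Y(u, W) = u*(-4 + W) (Y(u, W) = (u + 0)*(W - 4) = u*(-4 + W))
1/(Y(-27, 0) - 116) = 1/(-27*(-4 + 0) - 116) = 1/(-27*(-4) - 116) = 1/(108 - 116) = 1/(-8) = -1/8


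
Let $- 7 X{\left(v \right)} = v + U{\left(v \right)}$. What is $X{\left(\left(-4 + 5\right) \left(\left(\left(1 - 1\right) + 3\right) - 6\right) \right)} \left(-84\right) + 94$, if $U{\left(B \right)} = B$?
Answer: $22$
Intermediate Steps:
$X{\left(v \right)} = - \frac{2 v}{7}$ ($X{\left(v \right)} = - \frac{v + v}{7} = - \frac{2 v}{7}$)
$X{\left(\left(-4 + 5\right) \left(\left(\left(1 - 1\right) + 3\right) - 6\right) \right)} \left(-84\right) + 94 = - \frac{2 \left(-4 + 5\right) \left(\left(\left(1 - 1\right) + 3\right) - 6\right)}{7} \left(-84\right) + 94 = - \frac{2 \cdot 1 \left(\left(0 + 3\right) - 6\right)}{7} \left(-84\right) + 94 = - \frac{2 \cdot 1 \left(3 - 6\right)}{7} \left(-84\right) + 94 = - \frac{2 \cdot 1 \left(-3\right)}{7} \left(-84\right) + 94 = \left(- \frac{2}{7}\right) \left(-3\right) \left(-84\right) + 94 = \frac{6}{7} \left(-84\right) + 94 = -72 + 94 = 22$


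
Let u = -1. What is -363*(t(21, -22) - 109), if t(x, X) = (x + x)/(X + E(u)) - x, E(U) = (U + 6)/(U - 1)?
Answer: 334686/7 ≈ 47812.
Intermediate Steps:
E(U) = (6 + U)/(-1 + U)
t(x, X) = -x + 2*x/(-5/2 + X) (t(x, X) = (x + x)/(X + (6 - 1)/(-1 - 1)) - x = (2*x)/(X + 5/(-2)) - x = (2*x)/(X - ½*5) - x = (2*x)/(X - 5/2) - x = (2*x)/(-5/2 + X) - x = 2*x/(-5/2 + X) - x = -x + 2*x/(-5/2 + X))
-363*(t(21, -22) - 109) = -363*(21*(9 - 2*(-22))/(-5 + 2*(-22)) - 109) = -363*(21*(9 + 44)/(-5 - 44) - 109) = -363*(21*53/(-49) - 109) = -363*(21*(-1/49)*53 - 109) = -363*(-159/7 - 109) = -363*(-922/7) = 334686/7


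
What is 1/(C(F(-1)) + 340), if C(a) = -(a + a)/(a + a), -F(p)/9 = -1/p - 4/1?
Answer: 1/339 ≈ 0.0029499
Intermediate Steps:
F(p) = 36 + 9/p (F(p) = -9*(-1/p - 4/1) = -9*(-1/p - 4*1) = -9*(-1/p - 4) = -9*(-4 - 1/p) = 36 + 9/p)
C(a) = -1 (C(a) = -2*a/(2*a) = -2*a*1/(2*a) = -1*1 = -1)
1/(C(F(-1)) + 340) = 1/(-1 + 340) = 1/339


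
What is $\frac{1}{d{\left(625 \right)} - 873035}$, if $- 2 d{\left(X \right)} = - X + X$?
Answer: $- \frac{1}{873035} \approx -1.1454 \cdot 10^{-6}$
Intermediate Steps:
$d{\left(X \right)} = 0$ ($d{\left(X \right)} = - \frac{- X + X}{2} = \left(- \frac{1}{2}\right) 0 = 0$)
$\frac{1}{d{\left(625 \right)} - 873035} = \frac{1}{0 - 873035} = \frac{1}{-873035} = - \frac{1}{873035}$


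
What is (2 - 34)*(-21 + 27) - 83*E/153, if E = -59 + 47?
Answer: -9460/51 ≈ -185.49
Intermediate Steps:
E = -12
(2 - 34)*(-21 + 27) - 83*E/153 = (2 - 34)*(-21 + 27) - (-996)/153 = -32*6 - (-996)/153 = -192 - 83*(-4/51) = -192 + 332/51 = -9460/51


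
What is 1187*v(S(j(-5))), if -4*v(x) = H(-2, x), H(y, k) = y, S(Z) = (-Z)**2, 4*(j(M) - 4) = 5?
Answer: 1187/2 ≈ 593.50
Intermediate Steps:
j(M) = 21/4 (j(M) = 4 + (1/4)*5 = 4 + 5/4 = 21/4)
S(Z) = Z**2
v(x) = 1/2 (v(x) = -1/4*(-2) = 1/2)
1187*v(S(j(-5))) = 1187*(1/2) = 1187/2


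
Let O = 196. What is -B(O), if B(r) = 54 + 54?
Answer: -108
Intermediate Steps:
B(r) = 108
-B(O) = -1*108 = -108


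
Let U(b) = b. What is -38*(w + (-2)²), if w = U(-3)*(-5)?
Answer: -722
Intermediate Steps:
w = 15 (w = -3*(-5) = 15)
-38*(w + (-2)²) = -38*(15 + (-2)²) = -38*(15 + 4) = -38*19 = -722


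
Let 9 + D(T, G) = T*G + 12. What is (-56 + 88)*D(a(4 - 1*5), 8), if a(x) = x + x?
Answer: -416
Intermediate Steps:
a(x) = 2*x
D(T, G) = 3 + G*T (D(T, G) = -9 + (T*G + 12) = -9 + (G*T + 12) = -9 + (12 + G*T) = 3 + G*T)
(-56 + 88)*D(a(4 - 1*5), 8) = (-56 + 88)*(3 + 8*(2*(4 - 1*5))) = 32*(3 + 8*(2*(4 - 5))) = 32*(3 + 8*(2*(-1))) = 32*(3 + 8*(-2)) = 32*(3 - 16) = 32*(-13) = -416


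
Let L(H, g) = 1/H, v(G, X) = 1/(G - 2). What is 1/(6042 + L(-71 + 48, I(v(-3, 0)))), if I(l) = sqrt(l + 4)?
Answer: 23/138965 ≈ 0.00016551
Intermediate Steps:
v(G, X) = 1/(-2 + G)
I(l) = sqrt(4 + l)
1/(6042 + L(-71 + 48, I(v(-3, 0)))) = 1/(6042 + 1/(-71 + 48)) = 1/(6042 + 1/(-23)) = 1/(6042 - 1/23) = 1/(138965/23) = 23/138965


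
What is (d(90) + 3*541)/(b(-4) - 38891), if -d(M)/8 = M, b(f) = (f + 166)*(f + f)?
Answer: -129/5741 ≈ -0.022470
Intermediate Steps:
b(f) = 2*f*(166 + f) (b(f) = (166 + f)*(2*f) = 2*f*(166 + f))
d(M) = -8*M
(d(90) + 3*541)/(b(-4) - 38891) = (-8*90 + 3*541)/(2*(-4)*(166 - 4) - 38891) = (-720 + 1623)/(2*(-4)*162 - 38891) = 903/(-1296 - 38891) = 903/(-40187) = 903*(-1/40187) = -129/5741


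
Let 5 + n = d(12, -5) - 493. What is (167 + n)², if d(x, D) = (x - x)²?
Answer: 109561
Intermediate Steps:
d(x, D) = 0 (d(x, D) = 0² = 0)
n = -498 (n = -5 + (0 - 493) = -5 - 493 = -498)
(167 + n)² = (167 - 498)² = (-331)² = 109561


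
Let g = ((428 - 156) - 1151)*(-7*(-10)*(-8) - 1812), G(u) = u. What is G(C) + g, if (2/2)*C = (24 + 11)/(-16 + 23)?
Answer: 2084993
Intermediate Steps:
C = 5 (C = (24 + 11)/(-16 + 23) = 35/7 = 35*(⅐) = 5)
g = 2084988 (g = (272 - 1151)*(70*(-8) - 1812) = -879*(-560 - 1812) = -879*(-2372) = 2084988)
G(C) + g = 5 + 2084988 = 2084993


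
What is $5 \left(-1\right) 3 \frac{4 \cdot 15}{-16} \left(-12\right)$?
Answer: $-675$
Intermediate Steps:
$5 \left(-1\right) 3 \frac{4 \cdot 15}{-16} \left(-12\right) = \left(-5\right) 3 \cdot 60 \left(- \frac{1}{16}\right) \left(-12\right) = \left(-15\right) \left(- \frac{15}{4}\right) \left(-12\right) = \frac{225}{4} \left(-12\right) = -675$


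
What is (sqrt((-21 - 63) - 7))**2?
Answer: -91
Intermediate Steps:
(sqrt((-21 - 63) - 7))**2 = (sqrt(-84 - 7))**2 = (sqrt(-91))**2 = (I*sqrt(91))**2 = -91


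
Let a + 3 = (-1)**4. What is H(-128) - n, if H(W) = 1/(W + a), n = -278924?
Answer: 36260119/130 ≈ 2.7892e+5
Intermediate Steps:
a = -2 (a = -3 + (-1)**4 = -3 + 1 = -2)
H(W) = 1/(-2 + W) (H(W) = 1/(W - 2) = 1/(-2 + W))
H(-128) - n = 1/(-2 - 128) - 1*(-278924) = 1/(-130) + 278924 = -1/130 + 278924 = 36260119/130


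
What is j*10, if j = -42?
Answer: -420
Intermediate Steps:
j*10 = -42*10 = -420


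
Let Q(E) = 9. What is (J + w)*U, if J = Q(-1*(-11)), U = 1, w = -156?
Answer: -147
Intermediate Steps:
J = 9
(J + w)*U = (9 - 156)*1 = -147*1 = -147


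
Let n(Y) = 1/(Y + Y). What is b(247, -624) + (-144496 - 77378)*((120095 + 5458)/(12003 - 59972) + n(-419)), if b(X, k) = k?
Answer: 11664840263007/20099011 ≈ 5.8037e+5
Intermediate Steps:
n(Y) = 1/(2*Y)
b(247, -624) + (-144496 - 77378)*((120095 + 5458)/(12003 - 59972) + n(-419)) = -624 + (-144496 - 77378)*((120095 + 5458)/(12003 - 59972) + (½)/(-419)) = -624 - 221874*(125553/(-47969) + (½)*(-1/419)) = -624 - 221874*(125553*(-1/47969) - 1/838) = -624 - 221874*(-125553/47969 - 1/838) = -624 - 221874*(-105261383/40198022) = -624 + 11677382045871/20099011 = 11664840263007/20099011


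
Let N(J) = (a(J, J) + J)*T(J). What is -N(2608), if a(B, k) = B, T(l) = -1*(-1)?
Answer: -5216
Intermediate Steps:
T(l) = 1
N(J) = 2*J (N(J) = (J + J)*1 = (2*J)*1 = 2*J)
-N(2608) = -2*2608 = -1*5216 = -5216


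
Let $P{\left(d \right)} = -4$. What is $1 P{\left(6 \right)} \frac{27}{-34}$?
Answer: $\frac{54}{17} \approx 3.1765$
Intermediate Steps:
$1 P{\left(6 \right)} \frac{27}{-34} = 1 \left(-4\right) \frac{27}{-34} = - 4 \cdot 27 \left(- \frac{1}{34}\right) = \left(-4\right) \left(- \frac{27}{34}\right) = \frac{54}{17}$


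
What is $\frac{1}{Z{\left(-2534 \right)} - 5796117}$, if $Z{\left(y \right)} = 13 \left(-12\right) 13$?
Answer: $- \frac{1}{5798145} \approx -1.7247 \cdot 10^{-7}$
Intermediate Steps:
$Z{\left(y \right)} = -2028$ ($Z{\left(y \right)} = \left(-156\right) 13 = -2028$)
$\frac{1}{Z{\left(-2534 \right)} - 5796117} = \frac{1}{-2028 - 5796117} = \frac{1}{-5798145} = - \frac{1}{5798145}$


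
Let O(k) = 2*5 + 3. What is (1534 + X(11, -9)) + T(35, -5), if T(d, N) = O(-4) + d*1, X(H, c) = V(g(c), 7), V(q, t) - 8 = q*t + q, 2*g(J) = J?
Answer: 1554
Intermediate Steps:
g(J) = J/2
V(q, t) = 8 + q + q*t (V(q, t) = 8 + (q*t + q) = 8 + (q + q*t) = 8 + q + q*t)
O(k) = 13 (O(k) = 10 + 3 = 13)
X(H, c) = 8 + 4*c (X(H, c) = 8 + c/2 + (c/2)*7 = 8 + c/2 + 7*c/2 = 8 + 4*c)
T(d, N) = 13 + d (T(d, N) = 13 + d*1 = 13 + d)
(1534 + X(11, -9)) + T(35, -5) = (1534 + (8 + 4*(-9))) + (13 + 35) = (1534 + (8 - 36)) + 48 = (1534 - 28) + 48 = 1506 + 48 = 1554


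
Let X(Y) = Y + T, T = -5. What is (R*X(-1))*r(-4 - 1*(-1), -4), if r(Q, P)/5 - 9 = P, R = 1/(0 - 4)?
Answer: 75/2 ≈ 37.500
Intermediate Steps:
R = -¼ (R = 1/(-4) = -¼ ≈ -0.25000)
r(Q, P) = 45 + 5*P
X(Y) = -5 + Y (X(Y) = Y - 5 = -5 + Y)
(R*X(-1))*r(-4 - 1*(-1), -4) = (-(-5 - 1)/4)*(45 + 5*(-4)) = (-¼*(-6))*(45 - 20) = (3/2)*25 = 75/2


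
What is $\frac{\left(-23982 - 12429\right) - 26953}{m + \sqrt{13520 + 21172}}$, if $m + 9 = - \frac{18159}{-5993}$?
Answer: $- \frac{566098078819}{51863312776} - \frac{3982622925463 \sqrt{177}}{155589938328} \approx -351.46$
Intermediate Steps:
$m = - \frac{35778}{5993}$ ($m = -9 - \frac{18159}{-5993} = -9 - - \frac{18159}{5993} = -9 + \frac{18159}{5993} = - \frac{35778}{5993} \approx -5.97$)
$\frac{\left(-23982 - 12429\right) - 26953}{m + \sqrt{13520 + 21172}} = \frac{\left(-23982 - 12429\right) - 26953}{- \frac{35778}{5993} + \sqrt{13520 + 21172}} = \frac{-36411 - 26953}{- \frac{35778}{5993} + \sqrt{34692}} = - \frac{63364}{- \frac{35778}{5993} + 14 \sqrt{177}}$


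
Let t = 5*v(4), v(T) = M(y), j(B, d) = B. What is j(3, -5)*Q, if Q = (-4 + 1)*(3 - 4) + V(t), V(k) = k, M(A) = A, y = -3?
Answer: -36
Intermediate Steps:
v(T) = -3
t = -15 (t = 5*(-3) = -15)
Q = -12 (Q = (-4 + 1)*(3 - 4) - 15 = -3*(-1) - 15 = 3 - 15 = -12)
j(3, -5)*Q = 3*(-12) = -36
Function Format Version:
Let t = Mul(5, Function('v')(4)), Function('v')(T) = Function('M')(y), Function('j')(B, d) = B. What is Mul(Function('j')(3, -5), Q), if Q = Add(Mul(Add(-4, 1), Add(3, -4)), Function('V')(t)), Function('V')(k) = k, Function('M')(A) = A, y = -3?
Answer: -36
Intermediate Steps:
Function('v')(T) = -3
t = -15 (t = Mul(5, -3) = -15)
Q = -12 (Q = Add(Mul(Add(-4, 1), Add(3, -4)), -15) = Add(Mul(-3, -1), -15) = Add(3, -15) = -12)
Mul(Function('j')(3, -5), Q) = Mul(3, -12) = -36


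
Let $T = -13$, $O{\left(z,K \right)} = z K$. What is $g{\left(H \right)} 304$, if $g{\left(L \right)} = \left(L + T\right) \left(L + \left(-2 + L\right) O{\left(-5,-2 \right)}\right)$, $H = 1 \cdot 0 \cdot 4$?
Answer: $79040$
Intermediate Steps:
$O{\left(z,K \right)} = K z$
$H = 0$ ($H = 0 \cdot 4 = 0$)
$g{\left(L \right)} = \left(-20 + 11 L\right) \left(-13 + L\right)$ ($g{\left(L \right)} = \left(L - 13\right) \left(L + \left(-2 + L\right) \left(\left(-2\right) \left(-5\right)\right)\right) = \left(-13 + L\right) \left(L + \left(-2 + L\right) 10\right) = \left(-13 + L\right) \left(L + \left(-20 + 10 L\right)\right) = \left(-13 + L\right) \left(-20 + 11 L\right) = \left(-20 + 11 L\right) \left(-13 + L\right)$)
$g{\left(H \right)} 304 = \left(260 - 0 + 11 \cdot 0^{2}\right) 304 = \left(260 + 0 + 11 \cdot 0\right) 304 = \left(260 + 0 + 0\right) 304 = 260 \cdot 304 = 79040$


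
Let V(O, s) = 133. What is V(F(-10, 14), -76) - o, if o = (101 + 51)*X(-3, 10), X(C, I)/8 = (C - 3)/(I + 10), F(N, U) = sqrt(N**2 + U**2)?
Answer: 2489/5 ≈ 497.80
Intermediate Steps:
X(C, I) = 8*(-3 + C)/(10 + I) (X(C, I) = 8*((C - 3)/(I + 10)) = 8*((-3 + C)/(10 + I)) = 8*(-3 + C)/(10 + I))
o = -1824/5 (o = (101 + 51)*(8*(-3 - 3)/(10 + 10)) = 152*(8*(-6)/20) = 152*(8*(1/20)*(-6)) = 152*(-12/5) = -1824/5 ≈ -364.80)
V(F(-10, 14), -76) - o = 133 - 1*(-1824/5) = 133 + 1824/5 = 2489/5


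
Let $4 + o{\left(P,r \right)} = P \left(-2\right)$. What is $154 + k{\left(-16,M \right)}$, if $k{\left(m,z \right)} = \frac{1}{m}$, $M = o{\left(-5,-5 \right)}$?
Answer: $\frac{2463}{16} \approx 153.94$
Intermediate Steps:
$o{\left(P,r \right)} = -4 - 2 P$ ($o{\left(P,r \right)} = -4 + P \left(-2\right) = -4 - 2 P$)
$M = 6$ ($M = -4 - -10 = -4 + 10 = 6$)
$154 + k{\left(-16,M \right)} = 154 + \frac{1}{-16} = 154 - \frac{1}{16} = \frac{2463}{16}$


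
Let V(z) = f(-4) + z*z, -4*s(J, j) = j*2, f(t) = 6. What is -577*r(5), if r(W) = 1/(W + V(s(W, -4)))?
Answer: -577/15 ≈ -38.467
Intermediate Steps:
s(J, j) = -j/2 (s(J, j) = -j*2/4 = -j/2)
V(z) = 6 + z² (V(z) = 6 + z*z = 6 + z²)
r(W) = 1/(10 + W) (r(W) = 1/(W + (6 + (-½*(-4))²)) = 1/(W + (6 + 2²)) = 1/(W + (6 + 4)) = 1/(W + 10) = 1/(10 + W))
-577*r(5) = -577/(10 + 5) = -577/15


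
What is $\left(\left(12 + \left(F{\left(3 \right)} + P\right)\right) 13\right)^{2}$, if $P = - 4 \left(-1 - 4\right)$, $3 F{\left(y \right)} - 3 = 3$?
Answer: $195364$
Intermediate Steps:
$F{\left(y \right)} = 2$ ($F{\left(y \right)} = 1 + \frac{1}{3} \cdot 3 = 1 + 1 = 2$)
$P = 20$ ($P = \left(-4\right) \left(-5\right) = 20$)
$\left(\left(12 + \left(F{\left(3 \right)} + P\right)\right) 13\right)^{2} = \left(\left(12 + \left(2 + 20\right)\right) 13\right)^{2} = \left(\left(12 + 22\right) 13\right)^{2} = \left(34 \cdot 13\right)^{2} = 442^{2} = 195364$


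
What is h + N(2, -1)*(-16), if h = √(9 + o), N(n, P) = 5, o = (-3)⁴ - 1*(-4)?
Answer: -80 + √94 ≈ -70.305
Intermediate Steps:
o = 85 (o = 81 + 4 = 85)
h = √94 (h = √(9 + 85) = √94 ≈ 9.6954)
h + N(2, -1)*(-16) = √94 + 5*(-16) = √94 - 80 = -80 + √94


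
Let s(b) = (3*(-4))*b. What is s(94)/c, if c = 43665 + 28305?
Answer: -188/11995 ≈ -0.015673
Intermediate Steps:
c = 71970
s(b) = -12*b
s(94)/c = -12*94/71970 = -1128*1/71970 = -188/11995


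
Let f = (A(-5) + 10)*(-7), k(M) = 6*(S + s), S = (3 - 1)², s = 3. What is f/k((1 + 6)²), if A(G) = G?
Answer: -⅚ ≈ -0.83333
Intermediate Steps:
S = 4 (S = 2² = 4)
k(M) = 42 (k(M) = 6*(4 + 3) = 6*7 = 42)
f = -35 (f = (-5 + 10)*(-7) = 5*(-7) = -35)
f/k((1 + 6)²) = -35/42 = -35*1/42 = -⅚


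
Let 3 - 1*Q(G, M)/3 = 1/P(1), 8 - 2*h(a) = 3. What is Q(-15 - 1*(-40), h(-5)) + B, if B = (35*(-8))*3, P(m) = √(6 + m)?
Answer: -831 - 3*√7/7 ≈ -832.13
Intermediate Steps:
h(a) = 5/2 (h(a) = 4 - ½*3 = 4 - 3/2 = 5/2)
B = -840 (B = -280*3 = -840)
Q(G, M) = 9 - 3*√7/7 (Q(G, M) = 9 - 3/√(6 + 1) = 9 - 3*√7/7)
Q(-15 - 1*(-40), h(-5)) + B = (9 - 3*√7/7) - 840 = -831 - 3*√7/7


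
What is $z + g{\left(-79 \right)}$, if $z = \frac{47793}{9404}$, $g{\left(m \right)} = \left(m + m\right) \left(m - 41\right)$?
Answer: $\frac{178347633}{9404} \approx 18965.0$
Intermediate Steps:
$g{\left(m \right)} = 2 m \left(-41 + m\right)$ ($g{\left(m \right)} = 2 m \left(m - 41\right) = 2 m \left(-41 + m\right)$)
$z = \frac{47793}{9404}$ ($z = 47793 \cdot \frac{1}{9404} = \frac{47793}{9404} \approx 5.0822$)
$z + g{\left(-79 \right)} = \frac{47793}{9404} + 2 \left(-79\right) \left(-41 - 79\right) = \frac{47793}{9404} + 2 \left(-79\right) \left(-120\right) = \frac{47793}{9404} + 18960 = \frac{178347633}{9404}$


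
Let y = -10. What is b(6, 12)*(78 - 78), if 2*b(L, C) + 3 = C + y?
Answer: 0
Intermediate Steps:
b(L, C) = -13/2 + C/2 (b(L, C) = -3/2 + (C - 10)/2 = -3/2 + (-10 + C)/2 = -3/2 + (-5 + C/2) = -13/2 + C/2)
b(6, 12)*(78 - 78) = (-13/2 + (½)*12)*(78 - 78) = (-13/2 + 6)*0 = -½*0 = 0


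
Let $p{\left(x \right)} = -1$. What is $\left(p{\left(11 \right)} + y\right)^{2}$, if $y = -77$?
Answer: $6084$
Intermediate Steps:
$\left(p{\left(11 \right)} + y\right)^{2} = \left(-1 - 77\right)^{2} = \left(-78\right)^{2} = 6084$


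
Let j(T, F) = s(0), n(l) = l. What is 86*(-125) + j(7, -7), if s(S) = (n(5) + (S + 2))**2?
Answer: -10701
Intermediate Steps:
s(S) = (7 + S)**2 (s(S) = (5 + (S + 2))**2 = (5 + (2 + S))**2 = (7 + S)**2)
j(T, F) = 49 (j(T, F) = (7 + 0)**2 = 7**2 = 49)
86*(-125) + j(7, -7) = 86*(-125) + 49 = -10750 + 49 = -10701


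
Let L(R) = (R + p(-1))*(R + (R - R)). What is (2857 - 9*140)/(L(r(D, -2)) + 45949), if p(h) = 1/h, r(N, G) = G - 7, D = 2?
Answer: 1597/46039 ≈ 0.034688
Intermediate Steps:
r(N, G) = -7 + G
L(R) = R*(-1 + R) (L(R) = (R + 1/(-1))*(R + (R - R)) = (R - 1)*(R + 0) = (-1 + R)*R = R*(-1 + R))
(2857 - 9*140)/(L(r(D, -2)) + 45949) = (2857 - 9*140)/((-7 - 2)*(-1 + (-7 - 2)) + 45949) = (2857 - 1260)/(-9*(-1 - 9) + 45949) = 1597/(-9*(-10) + 45949) = 1597/(90 + 45949) = 1597/46039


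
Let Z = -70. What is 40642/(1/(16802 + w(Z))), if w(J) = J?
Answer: 680021944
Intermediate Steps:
40642/(1/(16802 + w(Z))) = 40642/(1/(16802 - 70)) = 40642/(1/16732) = 40642*16732 = 680021944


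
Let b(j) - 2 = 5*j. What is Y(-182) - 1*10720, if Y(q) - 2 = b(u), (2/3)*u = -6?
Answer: -10761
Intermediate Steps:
u = -9 (u = (3/2)*(-6) = -9)
b(j) = 2 + 5*j
Y(q) = -41 (Y(q) = 2 + (2 + 5*(-9)) = 2 + (2 - 45) = 2 - 43 = -41)
Y(-182) - 1*10720 = -41 - 1*10720 = -41 - 10720 = -10761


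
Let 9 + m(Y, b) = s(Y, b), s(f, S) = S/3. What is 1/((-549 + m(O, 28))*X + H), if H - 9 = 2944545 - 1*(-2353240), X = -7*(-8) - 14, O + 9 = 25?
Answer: 1/5274750 ≈ 1.8958e-7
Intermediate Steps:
O = 16 (O = -9 + 25 = 16)
s(f, S) = S/3 (s(f, S) = S*(⅓) = S/3)
m(Y, b) = -9 + b/3
X = 42 (X = 56 - 14 = 42)
H = 5297794 (H = 9 + (2944545 - 1*(-2353240)) = 9 + (2944545 + 2353240) = 9 + 5297785 = 5297794)
1/((-549 + m(O, 28))*X + H) = 1/((-549 + (-9 + (⅓)*28))*42 + 5297794) = 1/((-549 + (-9 + 28/3))*42 + 5297794) = 1/((-549 + ⅓)*42 + 5297794) = 1/(-1646/3*42 + 5297794) = 1/(-23044 + 5297794) = 1/5274750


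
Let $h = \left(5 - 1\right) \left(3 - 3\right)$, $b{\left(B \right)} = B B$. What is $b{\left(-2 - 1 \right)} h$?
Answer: $0$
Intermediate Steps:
$b{\left(B \right)} = B^{2}$
$h = 0$ ($h = 4 \cdot 0 = 0$)
$b{\left(-2 - 1 \right)} h = \left(-2 - 1\right)^{2} \cdot 0 = \left(-3\right)^{2} \cdot 0 = 9 \cdot 0 = 0$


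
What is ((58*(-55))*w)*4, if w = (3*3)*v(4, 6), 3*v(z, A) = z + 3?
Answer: -267960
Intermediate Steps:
v(z, A) = 1 + z/3 (v(z, A) = (z + 3)/3 = (3 + z)/3 = 1 + z/3)
w = 21 (w = (3*3)*(1 + (⅓)*4) = 9*(1 + 4/3) = 9*(7/3) = 21)
((58*(-55))*w)*4 = ((58*(-55))*21)*4 = -3190*21*4 = -66990*4 = -267960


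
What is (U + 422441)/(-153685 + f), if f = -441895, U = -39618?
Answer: -382823/595580 ≈ -0.64277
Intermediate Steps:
(U + 422441)/(-153685 + f) = (-39618 + 422441)/(-153685 - 441895) = 382823/(-595580) = 382823*(-1/595580) = -382823/595580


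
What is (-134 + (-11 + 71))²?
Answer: 5476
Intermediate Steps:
(-134 + (-11 + 71))² = (-134 + 60)² = (-74)² = 5476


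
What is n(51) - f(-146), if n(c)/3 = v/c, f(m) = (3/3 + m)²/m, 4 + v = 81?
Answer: 368667/2482 ≈ 148.54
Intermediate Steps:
v = 77 (v = -4 + 81 = 77)
f(m) = (1 + m)²/m (f(m) = (3*(⅓) + m)²/m = (1 + m)²/m)
n(c) = 231/c (n(c) = 3*(77/c) = 231/c)
n(51) - f(-146) = 231/51 - (1 - 146)²/(-146) = 231*(1/51) - (-1)*(-145)²/146 = 77/17 - (-1)*21025/146 = 77/17 - 1*(-21025/146) = 77/17 + 21025/146 = 368667/2482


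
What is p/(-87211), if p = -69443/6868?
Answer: 69443/598965148 ≈ 0.00011594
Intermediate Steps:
p = -69443/6868 (p = -69443*1/6868 = -69443/6868 ≈ -10.111)
p/(-87211) = -69443/6868/(-87211) = -69443/6868*(-1/87211) = 69443/598965148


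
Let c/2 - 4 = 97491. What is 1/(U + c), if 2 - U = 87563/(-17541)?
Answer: 17541/3420442235 ≈ 5.1283e-6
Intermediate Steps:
c = 194990 (c = 8 + 2*97491 = 8 + 194982 = 194990)
U = 122645/17541 (U = 2 - 87563/(-17541) = 2 - 87563*(-1)/17541 = 2 - 1*(-87563/17541) = 2 + 87563/17541 = 122645/17541 ≈ 6.9919)
1/(U + c) = 1/(122645/17541 + 194990) = 1/(3420442235/17541) = 17541/3420442235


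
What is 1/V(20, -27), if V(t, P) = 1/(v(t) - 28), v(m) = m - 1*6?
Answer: -14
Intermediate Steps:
v(m) = -6 + m (v(m) = m - 6 = -6 + m)
V(t, P) = 1/(-34 + t) (V(t, P) = 1/((-6 + t) - 28) = 1/(-34 + t))
1/V(20, -27) = 1/(1/(-34 + 20)) = 1/(1/(-14)) = 1/(-1/14) = -14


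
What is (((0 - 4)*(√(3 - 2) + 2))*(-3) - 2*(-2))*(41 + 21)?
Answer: 2480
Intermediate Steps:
(((0 - 4)*(√(3 - 2) + 2))*(-3) - 2*(-2))*(41 + 21) = (-4*(√1 + 2)*(-3) + 4)*62 = (-4*(1 + 2)*(-3) + 4)*62 = (-4*3*(-3) + 4)*62 = (-12*(-3) + 4)*62 = (36 + 4)*62 = 40*62 = 2480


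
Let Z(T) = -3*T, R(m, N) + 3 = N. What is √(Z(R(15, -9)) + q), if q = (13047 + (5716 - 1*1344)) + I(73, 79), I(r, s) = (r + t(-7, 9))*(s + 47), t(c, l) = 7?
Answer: √27535 ≈ 165.94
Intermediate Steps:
I(r, s) = (7 + r)*(47 + s) (I(r, s) = (r + 7)*(s + 47) = (7 + r)*(47 + s))
R(m, N) = -3 + N
q = 27499 (q = (13047 + (5716 - 1*1344)) + (329 + 7*79 + 47*73 + 73*79) = (13047 + (5716 - 1344)) + (329 + 553 + 3431 + 5767) = (13047 + 4372) + 10080 = 17419 + 10080 = 27499)
√(Z(R(15, -9)) + q) = √(-3*(-3 - 9) + 27499) = √(-3*(-12) + 27499) = √(36 + 27499) = √27535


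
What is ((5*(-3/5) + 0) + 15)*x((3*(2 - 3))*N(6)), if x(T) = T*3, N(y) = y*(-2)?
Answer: 1296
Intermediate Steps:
N(y) = -2*y
x(T) = 3*T
((5*(-3/5) + 0) + 15)*x((3*(2 - 3))*N(6)) = ((5*(-3/5) + 0) + 15)*(3*((3*(2 - 3))*(-2*6))) = ((5*(-3*⅕) + 0) + 15)*(3*((3*(-1))*(-12))) = ((5*(-⅗) + 0) + 15)*(3*(-3*(-12))) = ((-3 + 0) + 15)*(3*36) = (-3 + 15)*108 = 12*108 = 1296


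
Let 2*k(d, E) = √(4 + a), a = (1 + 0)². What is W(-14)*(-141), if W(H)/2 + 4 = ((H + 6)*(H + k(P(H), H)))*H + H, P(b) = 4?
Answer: 447252 - 15792*√5 ≈ 4.1194e+5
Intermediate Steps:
a = 1 (a = 1² = 1)
k(d, E) = √5/2 (k(d, E) = √(4 + 1)/2 = √5/2)
W(H) = -8 + 2*H + 2*H*(6 + H)*(H + √5/2) (W(H) = -8 + 2*(((H + 6)*(H + √5/2))*H + H) = -8 + 2*(((6 + H)*(H + √5/2))*H + H) = -8 + 2*(H*(6 + H)*(H + √5/2) + H) = -8 + 2*(H + H*(6 + H)*(H + √5/2)) = -8 + (2*H + 2*H*(6 + H)*(H + √5/2)) = -8 + 2*H + 2*H*(6 + H)*(H + √5/2))
W(-14)*(-141) = (-8 + 2*(-14) + 2*(-14)³ + 12*(-14)² + √5*(-14)² + 6*(-14)*√5)*(-141) = (-8 - 28 + 2*(-2744) + 12*196 + √5*196 - 84*√5)*(-141) = (-8 - 28 - 5488 + 2352 + 196*√5 - 84*√5)*(-141) = (-3172 + 112*√5)*(-141) = 447252 - 15792*√5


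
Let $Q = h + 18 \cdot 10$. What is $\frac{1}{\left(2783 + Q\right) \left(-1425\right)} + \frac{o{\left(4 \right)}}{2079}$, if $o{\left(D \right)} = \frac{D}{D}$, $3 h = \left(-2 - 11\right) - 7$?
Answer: $\frac{601528}{1251194175} \approx 0.00048076$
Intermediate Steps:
$h = - \frac{20}{3}$ ($h = \frac{\left(-2 - 11\right) - 7}{3} = \frac{-13 - 7}{3} = \frac{1}{3} \left(-20\right) = - \frac{20}{3} \approx -6.6667$)
$o{\left(D \right)} = 1$
$Q = \frac{520}{3}$ ($Q = - \frac{20}{3} + 18 \cdot 10 = - \frac{20}{3} + 180 = \frac{520}{3} \approx 173.33$)
$\frac{1}{\left(2783 + Q\right) \left(-1425\right)} + \frac{o{\left(4 \right)}}{2079} = \frac{1}{\left(2783 + \frac{520}{3}\right) \left(-1425\right)} + 1 \cdot \frac{1}{2079} = \frac{1}{\frac{8869}{3}} \left(- \frac{1}{1425}\right) + 1 \cdot \frac{1}{2079} = \frac{3}{8869} \left(- \frac{1}{1425}\right) + \frac{1}{2079} = - \frac{1}{4212775} + \frac{1}{2079} = \frac{601528}{1251194175}$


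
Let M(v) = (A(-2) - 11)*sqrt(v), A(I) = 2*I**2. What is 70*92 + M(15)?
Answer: 6440 - 3*sqrt(15) ≈ 6428.4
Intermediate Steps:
M(v) = -3*sqrt(v) (M(v) = (2*(-2)**2 - 11)*sqrt(v) = (2*4 - 11)*sqrt(v) = (8 - 11)*sqrt(v) = -3*sqrt(v))
70*92 + M(15) = 70*92 - 3*sqrt(15) = 6440 - 3*sqrt(15)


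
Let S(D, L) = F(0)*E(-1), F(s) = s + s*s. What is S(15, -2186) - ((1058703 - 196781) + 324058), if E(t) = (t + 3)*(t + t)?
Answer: -1185980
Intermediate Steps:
E(t) = 2*t*(3 + t) (E(t) = (3 + t)*(2*t) = 2*t*(3 + t))
F(s) = s + s**2
S(D, L) = 0 (S(D, L) = (0*(1 + 0))*(2*(-1)*(3 - 1)) = (0*1)*(2*(-1)*2) = 0*(-4) = 0)
S(15, -2186) - ((1058703 - 196781) + 324058) = 0 - ((1058703 - 196781) + 324058) = 0 - (861922 + 324058) = 0 - 1*1185980 = 0 - 1185980 = -1185980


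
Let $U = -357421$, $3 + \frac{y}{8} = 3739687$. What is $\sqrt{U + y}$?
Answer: $\sqrt{29560051} \approx 5436.9$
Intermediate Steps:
$y = 29917472$ ($y = -24 + 8 \cdot 3739687 = -24 + 29917496 = 29917472$)
$\sqrt{U + y} = \sqrt{-357421 + 29917472} = \sqrt{29560051}$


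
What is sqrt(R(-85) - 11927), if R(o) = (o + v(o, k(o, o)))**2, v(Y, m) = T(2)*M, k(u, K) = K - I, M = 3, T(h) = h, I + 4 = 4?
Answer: I*sqrt(5686) ≈ 75.406*I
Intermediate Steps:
I = 0 (I = -4 + 4 = 0)
k(u, K) = K (k(u, K) = K - 1*0 = K + 0 = K)
v(Y, m) = 6 (v(Y, m) = 2*3 = 6)
R(o) = (6 + o)**2 (R(o) = (o + 6)**2 = (6 + o)**2)
sqrt(R(-85) - 11927) = sqrt((6 - 85)**2 - 11927) = sqrt((-79)**2 - 11927) = sqrt(6241 - 11927) = sqrt(-5686) = I*sqrt(5686)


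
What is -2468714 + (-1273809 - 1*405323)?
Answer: -4147846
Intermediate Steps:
-2468714 + (-1273809 - 1*405323) = -2468714 + (-1273809 - 405323) = -2468714 - 1679132 = -4147846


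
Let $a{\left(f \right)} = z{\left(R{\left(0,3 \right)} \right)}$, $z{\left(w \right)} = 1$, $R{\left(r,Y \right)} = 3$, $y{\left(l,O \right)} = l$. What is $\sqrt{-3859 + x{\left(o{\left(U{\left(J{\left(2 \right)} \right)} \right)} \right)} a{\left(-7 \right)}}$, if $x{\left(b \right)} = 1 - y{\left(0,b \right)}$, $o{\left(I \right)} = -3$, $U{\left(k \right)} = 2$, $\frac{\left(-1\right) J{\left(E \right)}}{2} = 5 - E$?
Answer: $i \sqrt{3858} \approx 62.113 i$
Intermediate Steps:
$J{\left(E \right)} = -10 + 2 E$ ($J{\left(E \right)} = - 2 \left(5 - E\right) = -10 + 2 E$)
$a{\left(f \right)} = 1$
$x{\left(b \right)} = 1$ ($x{\left(b \right)} = 1 - 0 = 1 + 0 = 1$)
$\sqrt{-3859 + x{\left(o{\left(U{\left(J{\left(2 \right)} \right)} \right)} \right)} a{\left(-7 \right)}} = \sqrt{-3859 + 1 \cdot 1} = \sqrt{-3859 + 1} = \sqrt{-3858} = i \sqrt{3858}$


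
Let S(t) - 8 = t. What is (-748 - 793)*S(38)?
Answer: -70886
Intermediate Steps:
S(t) = 8 + t
(-748 - 793)*S(38) = (-748 - 793)*(8 + 38) = -1541*46 = -70886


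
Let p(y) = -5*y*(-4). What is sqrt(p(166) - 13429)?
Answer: I*sqrt(10109) ≈ 100.54*I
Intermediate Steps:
p(y) = 20*y
sqrt(p(166) - 13429) = sqrt(20*166 - 13429) = sqrt(3320 - 13429) = sqrt(-10109) = I*sqrt(10109)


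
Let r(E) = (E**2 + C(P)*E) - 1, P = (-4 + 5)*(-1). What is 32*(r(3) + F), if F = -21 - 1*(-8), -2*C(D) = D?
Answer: -112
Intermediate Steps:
P = -1 (P = 1*(-1) = -1)
C(D) = -D/2
r(E) = -1 + E**2 + E/2 (r(E) = (E**2 + (-1/2*(-1))*E) - 1 = (E**2 + E/2) - 1 = -1 + E**2 + E/2)
F = -13 (F = -21 + 8 = -13)
32*(r(3) + F) = 32*((-1 + 3**2 + (1/2)*3) - 13) = 32*((-1 + 9 + 3/2) - 13) = 32*(19/2 - 13) = 32*(-7/2) = -112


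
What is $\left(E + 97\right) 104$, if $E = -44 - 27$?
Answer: $2704$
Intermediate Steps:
$E = -71$
$\left(E + 97\right) 104 = \left(-71 + 97\right) 104 = 26 \cdot 104 = 2704$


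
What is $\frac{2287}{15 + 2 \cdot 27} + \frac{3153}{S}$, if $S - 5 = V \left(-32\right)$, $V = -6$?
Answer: $\frac{668096}{13593} \approx 49.15$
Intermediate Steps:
$S = 197$ ($S = 5 - -192 = 5 + 192 = 197$)
$\frac{2287}{15 + 2 \cdot 27} + \frac{3153}{S} = \frac{2287}{15 + 2 \cdot 27} + \frac{3153}{197} = \frac{2287}{15 + 54} + 3153 \cdot \frac{1}{197} = \frac{2287}{69} + \frac{3153}{197} = \frac{668096}{13593}$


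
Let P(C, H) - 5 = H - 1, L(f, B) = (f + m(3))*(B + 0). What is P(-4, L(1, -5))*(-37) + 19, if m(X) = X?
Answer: 611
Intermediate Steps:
L(f, B) = B*(3 + f) (L(f, B) = (f + 3)*(B + 0) = (3 + f)*B = B*(3 + f))
P(C, H) = 4 + H (P(C, H) = 5 + (H - 1) = 5 + (-1 + H) = 4 + H)
P(-4, L(1, -5))*(-37) + 19 = (4 - 5*(3 + 1))*(-37) + 19 = (4 - 5*4)*(-37) + 19 = (4 - 20)*(-37) + 19 = -16*(-37) + 19 = 592 + 19 = 611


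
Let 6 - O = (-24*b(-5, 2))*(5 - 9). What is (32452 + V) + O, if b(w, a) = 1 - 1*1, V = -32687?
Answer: -229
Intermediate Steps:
b(w, a) = 0 (b(w, a) = 1 - 1 = 0)
O = 6 (O = 6 - (-24*0)*(5 - 9) = 6 - 0*(-4) = 6 - 1*0 = 6 + 0 = 6)
(32452 + V) + O = (32452 - 32687) + 6 = -235 + 6 = -229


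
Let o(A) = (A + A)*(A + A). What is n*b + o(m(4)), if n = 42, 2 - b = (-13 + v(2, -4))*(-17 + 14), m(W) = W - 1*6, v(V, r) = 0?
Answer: -1538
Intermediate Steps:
m(W) = -6 + W (m(W) = W - 6 = -6 + W)
o(A) = 4*A**2 (o(A) = (2*A)*(2*A) = 4*A**2)
b = -37 (b = 2 - (-13 + 0)*(-17 + 14) = 2 - (-13)*(-3) = 2 - 1*39 = 2 - 39 = -37)
n*b + o(m(4)) = 42*(-37) + 4*(-6 + 4)**2 = -1554 + 4*(-2)**2 = -1554 + 4*4 = -1554 + 16 = -1538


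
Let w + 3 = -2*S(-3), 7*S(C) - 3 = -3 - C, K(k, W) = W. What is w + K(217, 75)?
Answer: 498/7 ≈ 71.143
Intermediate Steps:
S(C) = -C/7 (S(C) = 3/7 + (-3 - C)/7 = 3/7 + (-3/7 - C/7) = -C/7)
w = -27/7 (w = -3 - (-2)*(-3)/7 = -3 - 2*3/7 = -3 - 6/7 = -27/7 ≈ -3.8571)
w + K(217, 75) = -27/7 + 75 = 498/7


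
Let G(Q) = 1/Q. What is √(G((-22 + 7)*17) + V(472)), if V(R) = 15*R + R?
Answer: √491068545/255 ≈ 86.902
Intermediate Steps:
V(R) = 16*R
√(G((-22 + 7)*17) + V(472)) = √(1/((-22 + 7)*17) + 16*472) = √(1/(-15*17) + 7552) = √(1/(-255) + 7552) = √(-1/255 + 7552) = √(1925759/255) = √491068545/255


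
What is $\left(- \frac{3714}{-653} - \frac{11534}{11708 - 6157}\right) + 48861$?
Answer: $\frac{177124584095}{3624803} \approx 48865.0$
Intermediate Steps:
$\left(- \frac{3714}{-653} - \frac{11534}{11708 - 6157}\right) + 48861 = \left(\left(-3714\right) \left(- \frac{1}{653}\right) - \frac{11534}{11708 - 6157}\right) + 48861 = \left(\frac{3714}{653} - \frac{11534}{5551}\right) + 48861 = \frac{13084712}{3624803} + 48861 = \frac{177124584095}{3624803}$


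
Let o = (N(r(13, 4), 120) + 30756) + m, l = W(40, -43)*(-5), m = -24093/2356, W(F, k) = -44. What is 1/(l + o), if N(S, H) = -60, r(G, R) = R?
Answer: 2356/72814003 ≈ 3.2356e-5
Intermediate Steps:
m = -24093/2356 (m = -24093*1/2356 = -24093/2356 ≈ -10.226)
l = 220 (l = -44*(-5) = 220)
o = 72295683/2356 (o = (-60 + 30756) - 24093/2356 = 30696 - 24093/2356 = 72295683/2356 ≈ 30686.)
1/(l + o) = 1/(220 + 72295683/2356) = 1/(72814003/2356) = 2356/72814003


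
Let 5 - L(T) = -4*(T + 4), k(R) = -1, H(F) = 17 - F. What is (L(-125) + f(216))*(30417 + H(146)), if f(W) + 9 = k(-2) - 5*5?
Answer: -15568032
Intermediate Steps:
L(T) = 21 + 4*T (L(T) = 5 - (-4)*(T + 4) = 5 - (-4)*(4 + T) = 5 - (-16 - 4*T) = 5 + (16 + 4*T) = 21 + 4*T)
f(W) = -35 (f(W) = -9 + (-1 - 5*5) = -9 + (-1 - 25) = -9 - 26 = -35)
(L(-125) + f(216))*(30417 + H(146)) = ((21 + 4*(-125)) - 35)*(30417 + (17 - 1*146)) = ((21 - 500) - 35)*(30417 + (17 - 146)) = (-479 - 35)*(30417 - 129) = -514*30288 = -15568032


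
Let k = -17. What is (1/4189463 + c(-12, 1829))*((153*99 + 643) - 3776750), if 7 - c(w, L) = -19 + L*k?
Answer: -490323497631614080/4189463 ≈ -1.1704e+11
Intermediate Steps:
c(w, L) = 26 + 17*L (c(w, L) = 7 - (-19 + L*(-17)) = 7 - (-19 - 17*L) = 7 + (19 + 17*L) = 26 + 17*L)
(1/4189463 + c(-12, 1829))*((153*99 + 643) - 3776750) = (1/4189463 + (26 + 17*1829))*((153*99 + 643) - 3776750) = (1/4189463 + (26 + 31093))*((15147 + 643) - 3776750) = (1/4189463 + 31119)*(15790 - 3776750) = (130371899098/4189463)*(-3760960) = -490323497631614080/4189463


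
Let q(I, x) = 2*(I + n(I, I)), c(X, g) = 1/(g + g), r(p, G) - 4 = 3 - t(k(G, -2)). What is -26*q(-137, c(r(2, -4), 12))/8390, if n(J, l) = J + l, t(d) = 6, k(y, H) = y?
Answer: 10686/4195 ≈ 2.5473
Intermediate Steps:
r(p, G) = 1 (r(p, G) = 4 + (3 - 1*6) = 4 + (3 - 6) = 4 - 3 = 1)
c(X, g) = 1/(2*g)
q(I, x) = 6*I (q(I, x) = 2*(I + (I + I)) = 2*(I + 2*I) = 2*(3*I) = 6*I)
-26*q(-137, c(r(2, -4), 12))/8390 = -26*6*(-137)/8390 = -(-21372)/8390 = -26*(-411/4195) = 10686/4195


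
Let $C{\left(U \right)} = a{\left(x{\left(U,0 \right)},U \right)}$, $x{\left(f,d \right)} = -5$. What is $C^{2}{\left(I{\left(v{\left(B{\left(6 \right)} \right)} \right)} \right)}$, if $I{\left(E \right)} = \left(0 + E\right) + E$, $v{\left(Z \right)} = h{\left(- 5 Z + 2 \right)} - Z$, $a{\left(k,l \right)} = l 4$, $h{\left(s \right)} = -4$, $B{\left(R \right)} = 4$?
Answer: $4096$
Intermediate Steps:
$a{\left(k,l \right)} = 4 l$
$v{\left(Z \right)} = -4 - Z$
$I{\left(E \right)} = 2 E$ ($I{\left(E \right)} = E + E = 2 E$)
$C{\left(U \right)} = 4 U$
$C^{2}{\left(I{\left(v{\left(B{\left(6 \right)} \right)} \right)} \right)} = \left(4 \cdot 2 \left(-4 - 4\right)\right)^{2} = \left(4 \cdot 2 \left(-8\right)\right)^{2} = \left(4 \left(-16\right)\right)^{2} = \left(-64\right)^{2} = 4096$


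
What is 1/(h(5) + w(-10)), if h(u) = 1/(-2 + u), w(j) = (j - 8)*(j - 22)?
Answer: 3/1729 ≈ 0.0017351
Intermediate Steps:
w(j) = (-22 + j)*(-8 + j) (w(j) = (-8 + j)*(-22 + j) = (-22 + j)*(-8 + j))
1/(h(5) + w(-10)) = 1/(1/(-2 + 5) + (176 + (-10)² - 30*(-10))) = 1/(1/3 + (176 + 100 + 300)) = 1/(⅓ + 576) = 1/(1729/3) = 3/1729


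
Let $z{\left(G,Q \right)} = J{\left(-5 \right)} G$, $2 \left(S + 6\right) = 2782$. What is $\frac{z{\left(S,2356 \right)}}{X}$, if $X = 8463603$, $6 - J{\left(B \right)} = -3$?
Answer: $\frac{4155}{2821201} \approx 0.0014728$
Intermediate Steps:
$S = 1385$ ($S = -6 + \frac{1}{2} \cdot 2782 = -6 + 1391 = 1385$)
$J{\left(B \right)} = 9$ ($J{\left(B \right)} = 6 - -3 = 6 + 3 = 9$)
$z{\left(G,Q \right)} = 9 G$
$\frac{z{\left(S,2356 \right)}}{X} = \frac{9 \cdot 1385}{8463603} = 12465 \cdot \frac{1}{8463603} = \frac{4155}{2821201}$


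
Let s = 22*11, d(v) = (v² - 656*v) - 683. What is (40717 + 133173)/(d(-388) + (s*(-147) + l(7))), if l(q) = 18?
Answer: 173890/368833 ≈ 0.47146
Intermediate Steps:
d(v) = -683 + v² - 656*v
s = 242
(40717 + 133173)/(d(-388) + (s*(-147) + l(7))) = (40717 + 133173)/((-683 + (-388)² - 656*(-388)) + (242*(-147) + 18)) = 173890/((-683 + 150544 + 254528) + (-35574 + 18)) = 173890/(404389 - 35556) = 173890/368833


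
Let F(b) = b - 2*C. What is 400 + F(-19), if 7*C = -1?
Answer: 2669/7 ≈ 381.29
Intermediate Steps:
C = -⅐ (C = (⅐)*(-1) = -⅐ ≈ -0.14286)
F(b) = 2/7 + b (F(b) = b - 2*(-⅐) = b + 2/7 = 2/7 + b)
400 + F(-19) = 400 + (2/7 - 19) = 400 - 131/7 = 2669/7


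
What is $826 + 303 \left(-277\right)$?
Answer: $-83105$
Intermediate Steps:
$826 + 303 \left(-277\right) = 826 - 83931 = -83105$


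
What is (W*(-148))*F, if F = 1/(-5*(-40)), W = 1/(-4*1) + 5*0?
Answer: 37/200 ≈ 0.18500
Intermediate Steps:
W = -¼ (W = 1/(-4) + 0 = -¼ + 0 = -¼ ≈ -0.25000)
F = 1/200 ≈ 0.0050000
(W*(-148))*F = -¼*(-148)*(1/200) = 37*(1/200) = 37/200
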